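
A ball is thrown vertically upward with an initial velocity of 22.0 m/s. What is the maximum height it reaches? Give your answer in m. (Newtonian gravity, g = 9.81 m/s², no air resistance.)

h_max = v₀² / (2g) = 22.0² / (2 × 9.81) = 484.0 / 19.62 = 24.67 m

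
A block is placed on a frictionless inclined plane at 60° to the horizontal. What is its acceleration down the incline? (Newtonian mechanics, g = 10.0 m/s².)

a = g sin(θ) = 10.0 × sin(60°) = 10.0 × 0.866 = 8.66 m/s²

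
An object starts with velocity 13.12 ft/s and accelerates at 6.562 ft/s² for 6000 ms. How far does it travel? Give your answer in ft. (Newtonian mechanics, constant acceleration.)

v₀ = 13.12 ft/s × 0.3048 = 3.99898 m/s
a = 6.562 ft/s² × 0.3048 = 2.0001 m/s²
t = 6000 ms × 0.001 = 6.0 s
d = v₀ × t + ½ × a × t² = 3.99898 × 6.0 + 0.5 × 2.0001 × 6.0² = 59.9957 m
d = 59.9957 m / 0.3048 = 196.8 ft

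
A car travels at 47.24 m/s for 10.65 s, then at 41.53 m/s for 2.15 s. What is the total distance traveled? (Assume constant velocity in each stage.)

d₁ = v₁t₁ = 47.24 × 10.65 = 503.106 m
d₂ = v₂t₂ = 41.53 × 2.15 = 89.2895 m
d_total = 503.106 + 89.2895 = 592.4 m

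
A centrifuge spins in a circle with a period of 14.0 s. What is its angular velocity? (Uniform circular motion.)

ω = 2π/T = 2π/14.0 = 0.4488 rad/s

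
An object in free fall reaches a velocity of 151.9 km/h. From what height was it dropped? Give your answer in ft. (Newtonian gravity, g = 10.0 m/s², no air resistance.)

v = 151.9 km/h × 0.2777777777777778 = 42.1944 m/s
h = v² / (2g) = 42.1944² / (2 × 10.0) = 89.0184 m
h = 89.0184 m / 0.3048 = 292.1 ft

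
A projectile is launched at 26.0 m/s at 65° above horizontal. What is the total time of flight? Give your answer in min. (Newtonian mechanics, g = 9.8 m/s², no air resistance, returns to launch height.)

T = 2 × v₀ × sin(θ) / g = 2 × 26.0 × sin(65°) / 9.8 = 2 × 26.0 × 0.906308 / 9.8 = 4.80898 s
T = 4.80898 s / 60.0 = 0.08015 min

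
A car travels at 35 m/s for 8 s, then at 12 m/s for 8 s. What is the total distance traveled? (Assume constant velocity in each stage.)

d₁ = v₁t₁ = 35 × 8 = 280 m
d₂ = v₂t₂ = 12 × 8 = 96 m
d_total = 280 + 96 = 376 m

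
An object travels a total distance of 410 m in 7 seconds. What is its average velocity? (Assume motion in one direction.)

v_avg = Δd / Δt = 410 / 7 = 58.57 m/s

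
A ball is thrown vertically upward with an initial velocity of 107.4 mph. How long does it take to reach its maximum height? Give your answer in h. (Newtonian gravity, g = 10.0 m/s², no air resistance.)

v₀ = 107.4 mph × 0.44704 = 48.0121 m/s
t_up = v₀ / g = 48.0121 / 10.0 = 4.80121 s
t_up = 4.80121 s / 3600.0 = 0.001334 h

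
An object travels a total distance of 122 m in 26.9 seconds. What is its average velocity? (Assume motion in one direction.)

v_avg = Δd / Δt = 122 / 26.9 = 4.54 m/s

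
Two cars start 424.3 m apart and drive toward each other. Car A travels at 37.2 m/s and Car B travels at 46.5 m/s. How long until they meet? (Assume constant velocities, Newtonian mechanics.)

Combined speed: v_combined = 37.2 + 46.5 = 83.7 m/s
Time to meet: t = d/v_combined = 424.3/83.7 = 5.07 s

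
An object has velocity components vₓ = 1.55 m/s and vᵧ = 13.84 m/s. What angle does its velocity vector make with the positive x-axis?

θ = arctan(vᵧ/vₓ) = arctan(13.84/1.55) = 83.61°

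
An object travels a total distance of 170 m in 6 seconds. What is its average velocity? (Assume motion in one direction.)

v_avg = Δd / Δt = 170 / 6 = 28.33 m/s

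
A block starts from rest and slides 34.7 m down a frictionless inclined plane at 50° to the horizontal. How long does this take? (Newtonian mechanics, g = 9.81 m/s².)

a = g sin(θ) = 9.81 × sin(50°) = 7.5149 m/s²
t = √(2d/a) = √(2 × 34.7 / 7.5149) = 3.04 s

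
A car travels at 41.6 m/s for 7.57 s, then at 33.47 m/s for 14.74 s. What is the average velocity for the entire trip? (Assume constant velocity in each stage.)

d₁ = v₁t₁ = 41.6 × 7.57 = 314.912 m
d₂ = v₂t₂ = 33.47 × 14.74 = 493.3478 m
d_total = 808.2598 m, t_total = 22.31 s
v_avg = d_total/t_total = 808.2598/22.31 = 36.23 m/s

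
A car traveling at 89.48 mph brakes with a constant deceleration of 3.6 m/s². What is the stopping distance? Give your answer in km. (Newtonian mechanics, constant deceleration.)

v₀ = 89.48 mph × 0.44704 = 40.0011 m/s
d = v₀² / (2a) = 40.0011² / (2 × 3.6) = 1600.09 / 7.2 = 222.235 m
d = 222.235 m / 1000.0 = 0.2222 km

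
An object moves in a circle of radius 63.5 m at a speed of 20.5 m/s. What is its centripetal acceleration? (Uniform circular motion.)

a_c = v²/r = 20.5²/63.5 = 420.25/63.5 = 6.62 m/s²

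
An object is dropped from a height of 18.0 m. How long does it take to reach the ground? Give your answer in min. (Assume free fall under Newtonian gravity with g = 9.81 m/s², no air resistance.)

t = √(2h/g) = √(2 × 18.0 / 9.81) = 1.91565 s
t = 1.91565 s / 60.0 = 0.03193 min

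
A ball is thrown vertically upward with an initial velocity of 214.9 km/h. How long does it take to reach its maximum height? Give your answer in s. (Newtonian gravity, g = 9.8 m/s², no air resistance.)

v₀ = 214.9 km/h × 0.2777777777777778 = 59.6944 m/s
t_up = v₀ / g = 59.6944 / 9.8 = 6.091 s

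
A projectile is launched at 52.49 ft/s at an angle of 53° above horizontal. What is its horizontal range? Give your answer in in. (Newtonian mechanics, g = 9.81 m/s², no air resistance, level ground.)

v₀ = 52.49 ft/s × 0.3048 = 15.999 m/s
R = v₀² × sin(2θ) / g = 15.999² × sin(2 × 53°) / 9.81 = 255.968 × 0.961262 / 9.81 = 25.0818 m
R = 25.0818 m / 0.0254 = 987.5 in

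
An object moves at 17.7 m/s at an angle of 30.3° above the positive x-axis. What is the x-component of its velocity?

vₓ = v cos(θ) = 17.7 × cos(30.3°) = 15.28 m/s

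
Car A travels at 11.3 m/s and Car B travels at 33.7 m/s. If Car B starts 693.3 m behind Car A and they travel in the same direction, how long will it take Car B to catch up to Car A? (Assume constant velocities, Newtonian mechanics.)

Relative speed: v_rel = 33.7 - 11.3 = 22.4 m/s
Time to catch: t = d₀/v_rel = 693.3/22.4 = 30.95 s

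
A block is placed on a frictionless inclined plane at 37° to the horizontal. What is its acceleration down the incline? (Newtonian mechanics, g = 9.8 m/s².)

a = g sin(θ) = 9.8 × sin(37°) = 9.8 × 0.6018 = 5.9 m/s²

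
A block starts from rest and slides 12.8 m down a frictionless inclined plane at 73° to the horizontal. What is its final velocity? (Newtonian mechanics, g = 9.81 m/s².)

a = g sin(θ) = 9.81 × sin(73°) = 9.3813 m/s²
v = √(2ad) = √(2 × 9.3813 × 12.8) = 15.5 m/s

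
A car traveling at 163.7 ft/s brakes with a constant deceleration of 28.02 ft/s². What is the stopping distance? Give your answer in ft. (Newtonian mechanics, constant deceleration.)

v₀ = 163.7 ft/s × 0.3048 = 49.8958 m/s
a = 28.02 ft/s² × 0.3048 = 8.5405 m/s²
d = v₀² / (2a) = 49.8958² / (2 × 8.5405) = 2489.59 / 17.081 = 145.752 m
d = 145.752 m / 0.3048 = 478.2 ft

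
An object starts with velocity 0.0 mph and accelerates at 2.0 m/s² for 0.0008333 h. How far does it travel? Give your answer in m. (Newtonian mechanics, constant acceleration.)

v₀ = 0.0 mph × 0.44704 = 0.0 m/s
t = 0.0008333 h × 3600.0 = 2.99988 s
d = v₀ × t + ½ × a × t² = 0.0 × 2.99988 + 0.5 × 2.0 × 2.99988² = 8.999 m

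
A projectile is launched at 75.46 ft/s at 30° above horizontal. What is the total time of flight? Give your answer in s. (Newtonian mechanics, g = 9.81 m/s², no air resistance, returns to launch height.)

v₀ = 75.46 ft/s × 0.3048 = 23.0002 m/s
T = 2 × v₀ × sin(θ) / g = 2 × 23.0002 × sin(30°) / 9.81 = 2 × 23.0002 × 0.5 / 9.81 = 2.345 s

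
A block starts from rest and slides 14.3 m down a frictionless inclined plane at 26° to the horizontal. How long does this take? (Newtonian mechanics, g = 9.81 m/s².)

a = g sin(θ) = 9.81 × sin(26°) = 4.3004 m/s²
t = √(2d/a) = √(2 × 14.3 / 4.3004) = 2.58 s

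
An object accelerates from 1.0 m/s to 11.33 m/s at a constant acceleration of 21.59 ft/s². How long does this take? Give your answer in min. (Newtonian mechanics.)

a = 21.59 ft/s² × 0.3048 = 6.58063 m/s²
t = (v - v₀) / a = (11.33 - 1.0) / 6.58063 = 1.56976 s
t = 1.56976 s / 60.0 = 0.02616 min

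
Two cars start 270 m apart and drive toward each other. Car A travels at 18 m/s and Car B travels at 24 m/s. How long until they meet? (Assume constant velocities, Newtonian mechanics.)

Combined speed: v_combined = 18 + 24 = 42 m/s
Time to meet: t = d/v_combined = 270/42 = 6.43 s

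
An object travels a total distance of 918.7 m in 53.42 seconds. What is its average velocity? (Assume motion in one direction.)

v_avg = Δd / Δt = 918.7 / 53.42 = 17.2 m/s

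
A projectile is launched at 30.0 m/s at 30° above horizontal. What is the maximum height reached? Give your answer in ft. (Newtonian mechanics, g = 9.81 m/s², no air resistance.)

H = v₀² × sin²(θ) / (2g) = 30.0² × sin(30°)² / (2 × 9.81) = 900.0 × 0.25 / 19.62 = 11.4679 m
H = 11.4679 m / 0.3048 = 37.62 ft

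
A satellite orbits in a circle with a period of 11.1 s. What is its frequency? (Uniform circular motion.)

f = 1/T = 1/11.1 = 0.0901 Hz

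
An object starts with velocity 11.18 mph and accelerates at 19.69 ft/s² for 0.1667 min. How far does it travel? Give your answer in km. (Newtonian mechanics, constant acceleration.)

v₀ = 11.18 mph × 0.44704 = 4.99791 m/s
a = 19.69 ft/s² × 0.3048 = 6.00151 m/s²
t = 0.1667 min × 60.0 = 10.002 s
d = v₀ × t + ½ × a × t² = 4.99791 × 10.002 + 0.5 × 6.00151 × 10.002² = 350.185 m
d = 350.185 m / 1000.0 = 0.3502 km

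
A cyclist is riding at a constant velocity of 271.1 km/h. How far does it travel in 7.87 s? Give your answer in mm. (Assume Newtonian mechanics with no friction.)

v = 271.1 km/h × 0.2777777777777778 = 75.3056 m/s
d = v × t = 75.3056 × 7.87 = 592.655 m
d = 592.655 m / 0.001 = 592700 mm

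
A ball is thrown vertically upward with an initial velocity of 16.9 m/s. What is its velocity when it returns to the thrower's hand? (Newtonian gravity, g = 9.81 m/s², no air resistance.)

By conservation of energy (no air resistance), the ball returns to the throw height with the same speed as launch, but directed downward.
|v_ground| = v₀ = 16.9 m/s
v_ground = 16.9 m/s (downward)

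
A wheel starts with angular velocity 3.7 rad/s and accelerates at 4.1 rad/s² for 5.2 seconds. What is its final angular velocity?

ω = ω₀ + αt = 3.7 + 4.1 × 5.2 = 25.02 rad/s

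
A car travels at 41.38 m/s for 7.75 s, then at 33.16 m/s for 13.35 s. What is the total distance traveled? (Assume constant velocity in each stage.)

d₁ = v₁t₁ = 41.38 × 7.75 = 320.695 m
d₂ = v₂t₂ = 33.16 × 13.35 = 442.686 m
d_total = 320.695 + 442.686 = 763.38 m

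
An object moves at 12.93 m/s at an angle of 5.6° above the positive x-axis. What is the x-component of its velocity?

vₓ = v cos(θ) = 12.93 × cos(5.6°) = 12.87 m/s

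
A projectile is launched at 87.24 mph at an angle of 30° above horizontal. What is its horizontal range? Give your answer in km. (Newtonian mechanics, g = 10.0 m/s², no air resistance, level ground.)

v₀ = 87.24 mph × 0.44704 = 38.9998 m/s
R = v₀² × sin(2θ) / g = 38.9998² × sin(2 × 30°) / 10.0 = 1520.98 × 0.866025 / 10.0 = 131.721 m
R = 131.721 m / 1000.0 = 0.1317 km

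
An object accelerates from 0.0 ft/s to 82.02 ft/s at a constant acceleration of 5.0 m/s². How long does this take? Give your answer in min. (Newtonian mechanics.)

v₀ = 0.0 ft/s × 0.3048 = 0.0 m/s
v = 82.02 ft/s × 0.3048 = 24.9997 m/s
t = (v - v₀) / a = (24.9997 - 0.0) / 5.0 = 4.99994 s
t = 4.99994 s / 60.0 = 0.08333 min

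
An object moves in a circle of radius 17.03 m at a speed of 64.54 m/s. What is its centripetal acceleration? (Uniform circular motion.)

a_c = v²/r = 64.54²/17.03 = 4165.4116/17.03 = 244.59 m/s²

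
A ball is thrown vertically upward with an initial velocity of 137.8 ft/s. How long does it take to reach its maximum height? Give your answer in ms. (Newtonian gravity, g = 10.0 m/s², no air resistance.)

v₀ = 137.8 ft/s × 0.3048 = 42.0014 m/s
t_up = v₀ / g = 42.0014 / 10.0 = 4.20014 s
t_up = 4.20014 s / 0.001 = 4200 ms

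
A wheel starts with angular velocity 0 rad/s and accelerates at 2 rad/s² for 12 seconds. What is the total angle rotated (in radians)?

θ = ω₀t + ½αt² = 0×12 + ½×2×12² = 144.0 rad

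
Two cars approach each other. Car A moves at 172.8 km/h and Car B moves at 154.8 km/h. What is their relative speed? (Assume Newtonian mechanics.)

v_rel = v_A + v_B = 172.8 + 154.8 = 327.6 km/h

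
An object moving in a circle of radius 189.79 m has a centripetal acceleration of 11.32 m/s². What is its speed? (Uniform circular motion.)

v = √(a_c × r) = √(11.32 × 189.79) = 46.35 m/s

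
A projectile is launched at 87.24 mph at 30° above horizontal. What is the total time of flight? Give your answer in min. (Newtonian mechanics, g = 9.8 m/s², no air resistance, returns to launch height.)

v₀ = 87.24 mph × 0.44704 = 38.9998 m/s
T = 2 × v₀ × sin(θ) / g = 2 × 38.9998 × sin(30°) / 9.8 = 2 × 38.9998 × 0.5 / 9.8 = 3.97957 s
T = 3.97957 s / 60.0 = 0.06633 min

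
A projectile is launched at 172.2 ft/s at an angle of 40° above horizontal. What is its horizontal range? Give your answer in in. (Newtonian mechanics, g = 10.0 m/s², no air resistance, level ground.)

v₀ = 172.2 ft/s × 0.3048 = 52.4866 m/s
R = v₀² × sin(2θ) / g = 52.4866² × sin(2 × 40°) / 10.0 = 2754.84 × 0.984808 / 10.0 = 271.299 m
R = 271.299 m / 0.0254 = 10680 in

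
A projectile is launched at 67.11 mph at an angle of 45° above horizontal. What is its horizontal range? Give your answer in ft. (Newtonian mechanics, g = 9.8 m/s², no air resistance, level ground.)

v₀ = 67.11 mph × 0.44704 = 30.0009 m/s
R = v₀² × sin(2θ) / g = 30.0009² × sin(2 × 45°) / 9.8 = 900.054 × 1.0 / 9.8 = 91.8422 m
R = 91.8422 m / 0.3048 = 301.3 ft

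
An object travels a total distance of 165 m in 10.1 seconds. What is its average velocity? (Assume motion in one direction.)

v_avg = Δd / Δt = 165 / 10.1 = 16.34 m/s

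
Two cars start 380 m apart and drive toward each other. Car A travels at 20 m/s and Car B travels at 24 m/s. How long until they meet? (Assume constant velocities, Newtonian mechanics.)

Combined speed: v_combined = 20 + 24 = 44 m/s
Time to meet: t = d/v_combined = 380/44 = 8.64 s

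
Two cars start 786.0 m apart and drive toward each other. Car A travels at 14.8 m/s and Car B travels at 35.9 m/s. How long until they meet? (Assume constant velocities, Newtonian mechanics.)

Combined speed: v_combined = 14.8 + 35.9 = 50.7 m/s
Time to meet: t = d/v_combined = 786.0/50.7 = 15.5 s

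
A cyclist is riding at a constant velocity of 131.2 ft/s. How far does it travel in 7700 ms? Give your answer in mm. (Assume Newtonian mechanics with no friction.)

v = 131.2 ft/s × 0.3048 = 39.9898 m/s
t = 7700 ms × 0.001 = 7.7 s
d = v × t = 39.9898 × 7.7 = 307.921 m
d = 307.921 m / 0.001 = 307900 mm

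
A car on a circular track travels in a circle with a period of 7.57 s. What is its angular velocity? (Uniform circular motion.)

ω = 2π/T = 2π/7.57 = 0.83 rad/s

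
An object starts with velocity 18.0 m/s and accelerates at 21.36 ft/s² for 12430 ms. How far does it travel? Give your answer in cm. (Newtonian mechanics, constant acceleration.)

a = 21.36 ft/s² × 0.3048 = 6.51053 m/s²
t = 12430 ms × 0.001 = 12.43 s
d = v₀ × t + ½ × a × t² = 18.0 × 12.43 + 0.5 × 6.51053 × 12.43² = 726.694 m
d = 726.694 m / 0.01 = 72670 cm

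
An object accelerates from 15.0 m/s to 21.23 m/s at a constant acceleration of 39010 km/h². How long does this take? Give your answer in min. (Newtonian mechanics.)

a = 39010 km/h² × 7.716049382716049e-05 = 3.01003 m/s²
t = (v - v₀) / a = (21.23 - 15.0) / 3.01003 = 2.06975 s
t = 2.06975 s / 60.0 = 0.0345 min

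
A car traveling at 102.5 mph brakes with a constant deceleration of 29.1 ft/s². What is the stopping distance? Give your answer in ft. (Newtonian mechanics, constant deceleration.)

v₀ = 102.5 mph × 0.44704 = 45.8216 m/s
a = 29.1 ft/s² × 0.3048 = 8.86968 m/s²
d = v₀² / (2a) = 45.8216² / (2 × 8.86968) = 2099.62 / 17.7394 = 118.359 m
d = 118.359 m / 0.3048 = 388.3 ft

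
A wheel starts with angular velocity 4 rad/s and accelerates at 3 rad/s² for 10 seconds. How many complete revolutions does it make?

θ = ω₀t + ½αt² = 4×10 + ½×3×10² = 190.0 rad
Total revolutions = θ/(2π) = 190.0/(2π) = 30.24
Complete revolutions = ⌊30.24⌋ = 30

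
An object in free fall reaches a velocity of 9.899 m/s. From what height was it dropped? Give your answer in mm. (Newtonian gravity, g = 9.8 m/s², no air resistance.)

h = v² / (2g) = 9.899² / (2 × 9.8) = 4.9995 m
h = 4.9995 m / 0.001 = 5000 mm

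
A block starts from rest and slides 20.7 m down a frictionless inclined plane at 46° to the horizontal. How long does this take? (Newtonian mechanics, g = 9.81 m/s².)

a = g sin(θ) = 9.81 × sin(46°) = 7.0567 m/s²
t = √(2d/a) = √(2 × 20.7 / 7.0567) = 2.42 s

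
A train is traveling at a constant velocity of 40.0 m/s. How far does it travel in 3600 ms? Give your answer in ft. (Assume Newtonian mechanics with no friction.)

t = 3600 ms × 0.001 = 3.6 s
d = v × t = 40.0 × 3.6 = 144.0 m
d = 144.0 m / 0.3048 = 472.4 ft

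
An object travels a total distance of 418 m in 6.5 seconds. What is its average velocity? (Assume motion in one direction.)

v_avg = Δd / Δt = 418 / 6.5 = 64.31 m/s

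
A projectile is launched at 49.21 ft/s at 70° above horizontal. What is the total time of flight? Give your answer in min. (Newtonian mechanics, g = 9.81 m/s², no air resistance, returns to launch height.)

v₀ = 49.21 ft/s × 0.3048 = 14.9992 m/s
T = 2 × v₀ × sin(θ) / g = 2 × 14.9992 × sin(70°) / 9.81 = 2 × 14.9992 × 0.939693 / 9.81 = 2.87353 s
T = 2.87353 s / 60.0 = 0.04789 min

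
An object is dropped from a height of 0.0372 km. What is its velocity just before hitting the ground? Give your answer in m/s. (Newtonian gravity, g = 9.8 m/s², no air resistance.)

h = 0.0372 km × 1000.0 = 37.2 m
v = √(2gh) = √(2 × 9.8 × 37.2) = 27.0 m/s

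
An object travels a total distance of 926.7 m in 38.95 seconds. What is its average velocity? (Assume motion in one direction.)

v_avg = Δd / Δt = 926.7 / 38.95 = 23.79 m/s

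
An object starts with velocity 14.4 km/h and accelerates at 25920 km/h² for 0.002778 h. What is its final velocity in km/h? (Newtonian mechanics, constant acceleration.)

v₀ = 14.4 km/h × 0.2777777777777778 = 4.0 m/s
a = 25920 km/h² × 7.716049382716049e-05 = 2.0 m/s²
t = 0.002778 h × 3600.0 = 10.0008 s
v = v₀ + a × t = 4.0 + 2.0 × 10.0008 = 24.0016 m/s
v = 24.0016 m/s / 0.2777777777777778 = 86.41 km/h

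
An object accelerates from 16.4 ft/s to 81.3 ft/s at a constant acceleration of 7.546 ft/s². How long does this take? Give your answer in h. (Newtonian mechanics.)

v₀ = 16.4 ft/s × 0.3048 = 4.99872 m/s
v = 81.3 ft/s × 0.3048 = 24.7802 m/s
a = 7.546 ft/s² × 0.3048 = 2.30002 m/s²
t = (v - v₀) / a = (24.7802 - 4.99872) / 2.30002 = 8.60057 s
t = 8.60057 s / 3600.0 = 0.002389 h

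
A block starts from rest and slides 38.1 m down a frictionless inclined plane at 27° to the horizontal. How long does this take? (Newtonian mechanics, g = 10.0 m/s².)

a = g sin(θ) = 10.0 × sin(27°) = 4.5399 m/s²
t = √(2d/a) = √(2 × 38.1 / 4.5399) = 4.1 s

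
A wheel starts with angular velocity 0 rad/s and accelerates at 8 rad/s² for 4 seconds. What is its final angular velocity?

ω = ω₀ + αt = 0 + 8 × 4 = 32 rad/s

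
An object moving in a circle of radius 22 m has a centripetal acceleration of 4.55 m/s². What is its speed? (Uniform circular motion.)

v = √(a_c × r) = √(4.55 × 22) = 10.0 m/s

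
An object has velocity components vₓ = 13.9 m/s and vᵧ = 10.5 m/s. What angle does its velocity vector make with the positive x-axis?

θ = arctan(vᵧ/vₓ) = arctan(10.5/13.9) = 37.07°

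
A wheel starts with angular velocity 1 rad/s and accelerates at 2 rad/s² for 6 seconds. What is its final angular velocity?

ω = ω₀ + αt = 1 + 2 × 6 = 13 rad/s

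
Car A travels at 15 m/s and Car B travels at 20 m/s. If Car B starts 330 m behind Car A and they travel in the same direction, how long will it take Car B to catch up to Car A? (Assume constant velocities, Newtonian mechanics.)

Relative speed: v_rel = 20 - 15 = 5 m/s
Time to catch: t = d₀/v_rel = 330/5 = 66.0 s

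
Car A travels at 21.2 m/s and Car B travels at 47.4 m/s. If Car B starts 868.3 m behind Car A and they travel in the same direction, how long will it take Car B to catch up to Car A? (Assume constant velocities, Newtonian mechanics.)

Relative speed: v_rel = 47.4 - 21.2 = 26.2 m/s
Time to catch: t = d₀/v_rel = 868.3/26.2 = 33.14 s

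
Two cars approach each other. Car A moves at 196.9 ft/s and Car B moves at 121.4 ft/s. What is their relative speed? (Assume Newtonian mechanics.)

v_rel = v_A + v_B = 196.9 + 121.4 = 318.3 ft/s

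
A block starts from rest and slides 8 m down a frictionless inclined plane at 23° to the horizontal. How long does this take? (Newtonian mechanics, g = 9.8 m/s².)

a = g sin(θ) = 9.8 × sin(23°) = 3.8292 m/s²
t = √(2d/a) = √(2 × 8 / 3.8292) = 2.04 s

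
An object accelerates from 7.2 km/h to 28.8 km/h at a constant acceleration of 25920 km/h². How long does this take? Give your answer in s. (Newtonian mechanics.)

v₀ = 7.2 km/h × 0.2777777777777778 = 2.0 m/s
v = 28.8 km/h × 0.2777777777777778 = 8.0 m/s
a = 25920 km/h² × 7.716049382716049e-05 = 2.0 m/s²
t = (v - v₀) / a = (8.0 - 2.0) / 2.0 = 3.0 s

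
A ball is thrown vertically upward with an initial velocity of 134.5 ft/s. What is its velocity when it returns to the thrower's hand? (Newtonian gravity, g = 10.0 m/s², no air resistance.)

By conservation of energy (no air resistance), the ball returns to the throw height with the same speed as launch, but directed downward.
|v_ground| = v₀ = 134.5 ft/s
v_ground = 134.5 ft/s (downward)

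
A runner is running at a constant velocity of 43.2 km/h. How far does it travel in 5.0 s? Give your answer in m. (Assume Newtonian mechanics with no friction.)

v = 43.2 km/h × 0.2777777777777778 = 12.0 m/s
d = v × t = 12.0 × 5.0 = 60.0 m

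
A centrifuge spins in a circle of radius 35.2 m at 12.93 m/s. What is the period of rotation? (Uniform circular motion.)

T = 2πr/v = 2π×35.2/12.93 = 17.11 s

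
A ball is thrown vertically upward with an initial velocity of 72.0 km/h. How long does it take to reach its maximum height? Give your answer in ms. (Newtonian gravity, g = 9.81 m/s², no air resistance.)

v₀ = 72.0 km/h × 0.2777777777777778 = 20.0 m/s
t_up = v₀ / g = 20.0 / 9.81 = 2.03874 s
t_up = 2.03874 s / 0.001 = 2039 ms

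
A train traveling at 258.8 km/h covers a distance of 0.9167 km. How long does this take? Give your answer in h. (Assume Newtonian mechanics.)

d = 0.9167 km × 1000.0 = 916.7 m
v = 258.8 km/h × 0.2777777777777778 = 71.8889 m/s
t = d / v = 916.7 / 71.8889 = 12.7516 s
t = 12.7516 s / 3600.0 = 0.003542 h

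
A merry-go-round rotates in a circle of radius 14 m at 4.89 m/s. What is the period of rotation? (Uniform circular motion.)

T = 2πr/v = 2π×14/4.89 = 17.99 s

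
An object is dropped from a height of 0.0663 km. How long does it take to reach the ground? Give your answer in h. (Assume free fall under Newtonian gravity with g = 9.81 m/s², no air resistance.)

h = 0.0663 km × 1000.0 = 66.3 m
t = √(2h/g) = √(2 × 66.3 / 9.81) = 3.67652 s
t = 3.67652 s / 3600.0 = 0.001021 h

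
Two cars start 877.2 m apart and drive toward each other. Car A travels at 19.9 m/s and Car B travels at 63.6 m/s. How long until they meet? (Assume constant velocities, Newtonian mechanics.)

Combined speed: v_combined = 19.9 + 63.6 = 83.5 m/s
Time to meet: t = d/v_combined = 877.2/83.5 = 10.51 s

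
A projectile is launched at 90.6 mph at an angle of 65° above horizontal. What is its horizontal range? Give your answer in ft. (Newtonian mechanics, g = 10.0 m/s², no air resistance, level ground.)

v₀ = 90.6 mph × 0.44704 = 40.5018 m/s
R = v₀² × sin(2θ) / g = 40.5018² × sin(2 × 65°) / 10.0 = 1640.4 × 0.766044 / 10.0 = 125.662 m
R = 125.662 m / 0.3048 = 412.3 ft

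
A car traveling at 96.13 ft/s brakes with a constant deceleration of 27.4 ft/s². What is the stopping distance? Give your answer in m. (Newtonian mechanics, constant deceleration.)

v₀ = 96.13 ft/s × 0.3048 = 29.3004 m/s
a = 27.4 ft/s² × 0.3048 = 8.35152 m/s²
d = v₀² / (2a) = 29.3004² / (2 × 8.35152) = 858.513 / 16.703 = 51.4 m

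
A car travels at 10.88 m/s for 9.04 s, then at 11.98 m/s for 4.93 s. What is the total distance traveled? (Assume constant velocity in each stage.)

d₁ = v₁t₁ = 10.88 × 9.04 = 98.3552 m
d₂ = v₂t₂ = 11.98 × 4.93 = 59.0614 m
d_total = 98.3552 + 59.0614 = 157.42 m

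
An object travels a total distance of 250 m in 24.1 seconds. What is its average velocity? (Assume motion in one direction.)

v_avg = Δd / Δt = 250 / 24.1 = 10.37 m/s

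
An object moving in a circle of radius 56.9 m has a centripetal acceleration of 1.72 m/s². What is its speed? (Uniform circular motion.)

v = √(a_c × r) = √(1.72 × 56.9) = 9.89 m/s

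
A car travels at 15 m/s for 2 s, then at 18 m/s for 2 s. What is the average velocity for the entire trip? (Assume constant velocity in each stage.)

d₁ = v₁t₁ = 15 × 2 = 30 m
d₂ = v₂t₂ = 18 × 2 = 36 m
d_total = 66 m, t_total = 4 s
v_avg = d_total/t_total = 66/4 = 16.5 m/s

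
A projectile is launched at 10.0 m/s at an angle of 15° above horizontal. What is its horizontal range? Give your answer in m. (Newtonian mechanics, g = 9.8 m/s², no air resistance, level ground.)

R = v₀² × sin(2θ) / g = 10.0² × sin(2 × 15°) / 9.8 = 100.0 × 0.5 / 9.8 = 5.102 m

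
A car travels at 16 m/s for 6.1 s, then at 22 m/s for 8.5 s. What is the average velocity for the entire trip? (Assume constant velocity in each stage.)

d₁ = v₁t₁ = 16 × 6.1 = 97.6 m
d₂ = v₂t₂ = 22 × 8.5 = 187.0 m
d_total = 284.6 m, t_total = 14.6 s
v_avg = d_total/t_total = 284.6/14.6 = 19.49 m/s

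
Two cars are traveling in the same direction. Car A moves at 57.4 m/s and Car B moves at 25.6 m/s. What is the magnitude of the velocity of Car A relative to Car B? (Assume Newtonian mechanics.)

v_rel = |v_A - v_B| = |57.4 - 25.6| = 31.8 m/s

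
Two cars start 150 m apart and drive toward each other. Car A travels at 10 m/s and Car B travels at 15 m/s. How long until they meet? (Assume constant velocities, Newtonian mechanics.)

Combined speed: v_combined = 10 + 15 = 25 m/s
Time to meet: t = d/v_combined = 150/25 = 6.0 s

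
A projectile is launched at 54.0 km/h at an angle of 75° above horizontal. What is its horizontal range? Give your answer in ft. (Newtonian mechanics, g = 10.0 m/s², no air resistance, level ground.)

v₀ = 54.0 km/h × 0.2777777777777778 = 15.0 m/s
R = v₀² × sin(2θ) / g = 15.0² × sin(2 × 75°) / 10.0 = 225.0 × 0.5 / 10.0 = 11.25 m
R = 11.25 m / 0.3048 = 36.91 ft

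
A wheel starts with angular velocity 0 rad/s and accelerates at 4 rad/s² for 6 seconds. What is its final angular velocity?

ω = ω₀ + αt = 0 + 4 × 6 = 24 rad/s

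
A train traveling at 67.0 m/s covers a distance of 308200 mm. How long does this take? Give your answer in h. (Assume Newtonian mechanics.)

d = 308200 mm × 0.001 = 308.2 m
t = d / v = 308.2 / 67.0 = 4.6 s
t = 4.6 s / 3600.0 = 0.001278 h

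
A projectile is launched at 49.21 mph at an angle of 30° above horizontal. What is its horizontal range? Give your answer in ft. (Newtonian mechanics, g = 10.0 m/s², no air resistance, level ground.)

v₀ = 49.21 mph × 0.44704 = 21.9988 m/s
R = v₀² × sin(2θ) / g = 21.9988² × sin(2 × 30°) / 10.0 = 483.947 × 0.866025 / 10.0 = 41.911 m
R = 41.911 m / 0.3048 = 137.5 ft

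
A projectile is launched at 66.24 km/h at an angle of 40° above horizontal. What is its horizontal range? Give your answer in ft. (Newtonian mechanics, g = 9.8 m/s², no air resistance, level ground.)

v₀ = 66.24 km/h × 0.2777777777777778 = 18.4 m/s
R = v₀² × sin(2θ) / g = 18.4² × sin(2 × 40°) / 9.8 = 338.56 × 0.984808 / 9.8 = 34.0221 m
R = 34.0221 m / 0.3048 = 111.6 ft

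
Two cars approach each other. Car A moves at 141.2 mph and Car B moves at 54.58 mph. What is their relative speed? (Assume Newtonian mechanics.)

v_rel = v_A + v_B = 141.2 + 54.58 = 195.78 mph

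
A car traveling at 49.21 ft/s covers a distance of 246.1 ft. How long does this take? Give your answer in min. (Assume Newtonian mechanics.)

d = 246.1 ft × 0.3048 = 75.0113 m
v = 49.21 ft/s × 0.3048 = 14.9992 m/s
t = d / v = 75.0113 / 14.9992 = 5.00102 s
t = 5.00102 s / 60.0 = 0.08335 min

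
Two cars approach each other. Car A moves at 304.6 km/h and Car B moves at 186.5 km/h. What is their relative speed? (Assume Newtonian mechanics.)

v_rel = v_A + v_B = 304.6 + 186.5 = 491.1 km/h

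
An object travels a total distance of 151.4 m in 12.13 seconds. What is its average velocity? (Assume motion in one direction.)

v_avg = Δd / Δt = 151.4 / 12.13 = 12.48 m/s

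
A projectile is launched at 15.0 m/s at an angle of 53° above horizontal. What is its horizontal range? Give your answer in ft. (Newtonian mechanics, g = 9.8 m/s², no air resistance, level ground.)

R = v₀² × sin(2θ) / g = 15.0² × sin(2 × 53°) / 9.8 = 225.0 × 0.961262 / 9.8 = 22.0698 m
R = 22.0698 m / 0.3048 = 72.41 ft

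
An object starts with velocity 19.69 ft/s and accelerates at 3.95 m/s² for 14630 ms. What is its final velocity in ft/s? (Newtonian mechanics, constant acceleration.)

v₀ = 19.69 ft/s × 0.3048 = 6.00151 m/s
t = 14630 ms × 0.001 = 14.63 s
v = v₀ + a × t = 6.00151 + 3.95 × 14.63 = 63.79 m/s
v = 63.79 m/s / 0.3048 = 209.3 ft/s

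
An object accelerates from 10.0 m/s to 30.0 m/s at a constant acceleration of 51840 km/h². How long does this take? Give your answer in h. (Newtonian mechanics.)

a = 51840 km/h² × 7.716049382716049e-05 = 4.0 m/s²
t = (v - v₀) / a = (30.0 - 10.0) / 4.0 = 5.0 s
t = 5.0 s / 3600.0 = 0.001389 h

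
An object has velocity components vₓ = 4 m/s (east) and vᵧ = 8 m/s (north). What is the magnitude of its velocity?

|v| = √(vₓ² + vᵧ²) = √(4² + 8²) = √(80) = 8.94 m/s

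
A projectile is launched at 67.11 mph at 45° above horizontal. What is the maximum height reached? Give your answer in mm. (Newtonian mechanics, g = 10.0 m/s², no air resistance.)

v₀ = 67.11 mph × 0.44704 = 30.0009 m/s
H = v₀² × sin²(θ) / (2g) = 30.0009² × sin(45°)² / (2 × 10.0) = 900.054 × 0.5 / 20.0 = 22.5013 m
H = 22.5013 m / 0.001 = 22500 mm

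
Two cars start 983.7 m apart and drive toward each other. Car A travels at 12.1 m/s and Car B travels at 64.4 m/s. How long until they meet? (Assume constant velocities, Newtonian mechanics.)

Combined speed: v_combined = 12.1 + 64.4 = 76.5 m/s
Time to meet: t = d/v_combined = 983.7/76.5 = 12.86 s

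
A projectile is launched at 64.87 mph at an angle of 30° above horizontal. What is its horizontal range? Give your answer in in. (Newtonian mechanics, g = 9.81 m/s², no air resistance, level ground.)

v₀ = 64.87 mph × 0.44704 = 28.9995 m/s
R = v₀² × sin(2θ) / g = 28.9995² × sin(2 × 30°) / 9.81 = 840.971 × 0.866025 / 9.81 = 74.2408 m
R = 74.2408 m / 0.0254 = 2923 in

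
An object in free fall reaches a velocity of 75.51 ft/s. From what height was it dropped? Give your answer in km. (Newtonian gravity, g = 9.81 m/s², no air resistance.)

v = 75.51 ft/s × 0.3048 = 23.0154 m/s
h = v² / (2g) = 23.0154² / (2 × 9.81) = 26.9984 m
h = 26.9984 m / 1000.0 = 0.027 km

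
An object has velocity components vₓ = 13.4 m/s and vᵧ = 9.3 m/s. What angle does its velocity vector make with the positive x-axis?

θ = arctan(vᵧ/vₓ) = arctan(9.3/13.4) = 34.76°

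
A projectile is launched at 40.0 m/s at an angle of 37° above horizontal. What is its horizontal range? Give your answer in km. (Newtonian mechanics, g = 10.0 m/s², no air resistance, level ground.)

R = v₀² × sin(2θ) / g = 40.0² × sin(2 × 37°) / 10.0 = 1600.0 × 0.961262 / 10.0 = 153.802 m
R = 153.802 m / 1000.0 = 0.1538 km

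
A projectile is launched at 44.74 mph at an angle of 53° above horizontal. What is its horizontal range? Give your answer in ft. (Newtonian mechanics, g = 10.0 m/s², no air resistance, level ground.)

v₀ = 44.74 mph × 0.44704 = 20.0006 m/s
R = v₀² × sin(2θ) / g = 20.0006² × sin(2 × 53°) / 10.0 = 400.024 × 0.961262 / 10.0 = 38.4528 m
R = 38.4528 m / 0.3048 = 126.2 ft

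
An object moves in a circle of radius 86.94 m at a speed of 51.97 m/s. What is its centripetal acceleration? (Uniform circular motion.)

a_c = v²/r = 51.97²/86.94 = 2700.8809/86.94 = 31.07 m/s²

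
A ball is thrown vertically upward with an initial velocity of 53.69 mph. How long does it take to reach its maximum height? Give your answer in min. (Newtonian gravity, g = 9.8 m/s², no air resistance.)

v₀ = 53.69 mph × 0.44704 = 24.0016 m/s
t_up = v₀ / g = 24.0016 / 9.8 = 2.44914 s
t_up = 2.44914 s / 60.0 = 0.04082 min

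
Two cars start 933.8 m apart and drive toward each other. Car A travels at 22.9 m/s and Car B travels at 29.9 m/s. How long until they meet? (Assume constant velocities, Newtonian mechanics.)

Combined speed: v_combined = 22.9 + 29.9 = 52.8 m/s
Time to meet: t = d/v_combined = 933.8/52.8 = 17.69 s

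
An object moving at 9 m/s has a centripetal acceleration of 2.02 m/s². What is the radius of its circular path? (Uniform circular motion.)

r = v²/a_c = 9²/2.02 = 40.1 m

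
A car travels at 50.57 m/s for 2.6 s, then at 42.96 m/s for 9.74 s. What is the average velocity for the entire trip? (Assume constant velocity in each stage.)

d₁ = v₁t₁ = 50.57 × 2.6 = 131.482 m
d₂ = v₂t₂ = 42.96 × 9.74 = 418.4304 m
d_total = 549.9124 m, t_total = 12.34 s
v_avg = d_total/t_total = 549.9124/12.34 = 44.56 m/s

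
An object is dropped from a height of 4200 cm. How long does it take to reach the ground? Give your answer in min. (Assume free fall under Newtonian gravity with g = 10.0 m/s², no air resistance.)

h = 4200 cm × 0.01 = 42.0 m
t = √(2h/g) = √(2 × 42.0 / 10.0) = 2.89828 s
t = 2.89828 s / 60.0 = 0.0483 min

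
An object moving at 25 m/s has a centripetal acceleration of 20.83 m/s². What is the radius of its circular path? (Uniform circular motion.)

r = v²/a_c = 25²/20.83 = 30.0 m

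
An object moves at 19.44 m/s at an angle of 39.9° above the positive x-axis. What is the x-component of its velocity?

vₓ = v cos(θ) = 19.44 × cos(39.9°) = 14.91 m/s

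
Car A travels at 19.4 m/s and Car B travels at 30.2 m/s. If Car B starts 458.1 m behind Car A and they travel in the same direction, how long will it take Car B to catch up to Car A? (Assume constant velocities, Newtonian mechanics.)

Relative speed: v_rel = 30.2 - 19.4 = 10.8 m/s
Time to catch: t = d₀/v_rel = 458.1/10.8 = 42.42 s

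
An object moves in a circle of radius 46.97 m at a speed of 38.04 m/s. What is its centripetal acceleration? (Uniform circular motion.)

a_c = v²/r = 38.04²/46.97 = 1447.0416/46.97 = 30.81 m/s²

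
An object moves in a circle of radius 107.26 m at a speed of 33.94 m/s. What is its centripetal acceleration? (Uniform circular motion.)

a_c = v²/r = 33.94²/107.26 = 1151.9236/107.26 = 10.74 m/s²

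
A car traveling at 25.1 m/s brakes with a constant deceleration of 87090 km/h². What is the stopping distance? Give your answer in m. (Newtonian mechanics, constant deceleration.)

a = 87090 km/h² × 7.716049382716049e-05 = 6.71991 m/s²
d = v₀² / (2a) = 25.1² / (2 × 6.71991) = 630.01 / 13.4398 = 46.88 m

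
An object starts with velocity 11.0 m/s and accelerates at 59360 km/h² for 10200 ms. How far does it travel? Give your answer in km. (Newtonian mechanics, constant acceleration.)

a = 59360 km/h² × 7.716049382716049e-05 = 4.58025 m/s²
t = 10200 ms × 0.001 = 10.2 s
d = v₀ × t + ½ × a × t² = 11.0 × 10.2 + 0.5 × 4.58025 × 10.2² = 350.465 m
d = 350.465 m / 1000.0 = 0.3505 km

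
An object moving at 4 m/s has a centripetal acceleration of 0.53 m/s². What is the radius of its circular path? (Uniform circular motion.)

r = v²/a_c = 4²/0.53 = 30.19 m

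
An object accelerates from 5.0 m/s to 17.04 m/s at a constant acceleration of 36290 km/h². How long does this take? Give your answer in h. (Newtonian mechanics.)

a = 36290 km/h² × 7.716049382716049e-05 = 2.80015 m/s²
t = (v - v₀) / a = (17.04 - 5.0) / 2.80015 = 4.29977 s
t = 4.29977 s / 3600.0 = 0.001194 h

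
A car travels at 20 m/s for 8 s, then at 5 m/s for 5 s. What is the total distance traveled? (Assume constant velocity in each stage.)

d₁ = v₁t₁ = 20 × 8 = 160 m
d₂ = v₂t₂ = 5 × 5 = 25 m
d_total = 160 + 25 = 185 m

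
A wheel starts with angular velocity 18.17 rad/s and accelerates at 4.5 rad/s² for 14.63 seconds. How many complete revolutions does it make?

θ = ω₀t + ½αt² = 18.17×14.63 + ½×4.5×14.63² = 747.410125 rad
Total revolutions = θ/(2π) = 747.410125/(2π) = 118.95
Complete revolutions = ⌊118.95⌋ = 118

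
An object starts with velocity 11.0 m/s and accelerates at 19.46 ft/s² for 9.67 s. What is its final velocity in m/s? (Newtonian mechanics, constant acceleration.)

a = 19.46 ft/s² × 0.3048 = 5.93141 m/s²
v = v₀ + a × t = 11.0 + 5.93141 × 9.67 = 68.36 m/s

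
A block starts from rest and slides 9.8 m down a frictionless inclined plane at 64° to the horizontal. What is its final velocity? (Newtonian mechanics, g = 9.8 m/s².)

a = g sin(θ) = 9.8 × sin(64°) = 8.8082 m/s²
v = √(2ad) = √(2 × 8.8082 × 9.8) = 13.14 m/s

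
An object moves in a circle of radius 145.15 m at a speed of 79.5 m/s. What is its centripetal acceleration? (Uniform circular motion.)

a_c = v²/r = 79.5²/145.15 = 6320.25/145.15 = 43.54 m/s²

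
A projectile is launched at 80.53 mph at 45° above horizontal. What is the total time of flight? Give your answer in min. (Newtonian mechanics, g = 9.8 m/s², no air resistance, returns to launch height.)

v₀ = 80.53 mph × 0.44704 = 36.0001 m/s
T = 2 × v₀ × sin(θ) / g = 2 × 36.0001 × sin(45°) / 9.8 = 2 × 36.0001 × 0.707107 / 9.8 = 5.19509 s
T = 5.19509 s / 60.0 = 0.08658 min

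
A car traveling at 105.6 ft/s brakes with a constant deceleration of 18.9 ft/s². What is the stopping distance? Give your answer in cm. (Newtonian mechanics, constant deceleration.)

v₀ = 105.6 ft/s × 0.3048 = 32.1869 m/s
a = 18.9 ft/s² × 0.3048 = 5.76072 m/s²
d = v₀² / (2a) = 32.1869² / (2 × 5.76072) = 1036.0 / 11.5214 = 89.9196 m
d = 89.9196 m / 0.01 = 8992 cm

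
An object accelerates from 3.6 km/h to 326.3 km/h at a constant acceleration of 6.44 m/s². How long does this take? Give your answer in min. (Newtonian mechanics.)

v₀ = 3.6 km/h × 0.2777777777777778 = 1.0 m/s
v = 326.3 km/h × 0.2777777777777778 = 90.6389 m/s
t = (v - v₀) / a = (90.6389 - 1.0) / 6.44 = 13.9191 s
t = 13.9191 s / 60.0 = 0.232 min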